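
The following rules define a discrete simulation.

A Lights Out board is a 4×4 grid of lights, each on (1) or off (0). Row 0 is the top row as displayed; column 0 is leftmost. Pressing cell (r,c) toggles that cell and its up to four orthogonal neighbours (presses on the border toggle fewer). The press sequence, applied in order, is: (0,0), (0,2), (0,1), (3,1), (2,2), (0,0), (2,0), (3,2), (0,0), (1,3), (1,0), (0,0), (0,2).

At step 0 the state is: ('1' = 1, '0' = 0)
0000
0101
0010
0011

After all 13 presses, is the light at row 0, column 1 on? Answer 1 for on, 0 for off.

t=0: 0000
0101
0010
0011
t=1: 1100
1101
0010
0011
t=2: 1011
1111
0010
0011
t=3: 0101
1011
0010
0011
t=4: 0101
1011
0110
1101
t=5: 0101
1001
0001
1111
t=6: 1001
0001
0001
1111
t=7: 1001
1001
1101
0111
t=8: 1001
1001
1111
0000
t=9: 0101
0001
1111
0000
t=10: 0100
0010
1110
0000
t=11: 1100
1110
0110
0000
t=12: 0000
0110
0110
0000
t=13: 0111
0100
0110
0000

1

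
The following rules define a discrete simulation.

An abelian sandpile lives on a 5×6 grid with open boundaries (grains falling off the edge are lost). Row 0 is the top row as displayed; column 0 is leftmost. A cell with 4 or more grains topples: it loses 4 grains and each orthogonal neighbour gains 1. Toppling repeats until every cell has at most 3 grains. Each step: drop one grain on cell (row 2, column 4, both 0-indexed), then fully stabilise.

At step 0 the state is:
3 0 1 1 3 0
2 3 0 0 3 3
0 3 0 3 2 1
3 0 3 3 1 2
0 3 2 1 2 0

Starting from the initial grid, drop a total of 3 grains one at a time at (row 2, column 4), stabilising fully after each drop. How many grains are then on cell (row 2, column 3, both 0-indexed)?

1

gen 0: 3 0 1 1 3 0
2 3 0 0 3 3
0 3 0 3 2 1
3 0 3 3 1 2
0 3 2 1 2 0
gen 1: 3 0 1 1 3 0
2 3 0 0 3 3
0 3 0 3 3 1
3 0 3 3 1 2
0 3 2 1 2 0
gen 2: 3 0 1 2 0 2
2 3 0 2 2 0
0 3 2 1 2 3
3 1 0 1 3 2
0 3 3 2 2 0
gen 3: 3 0 1 2 0 2
2 3 0 2 2 0
0 3 2 1 3 3
3 1 0 1 3 2
0 3 3 2 2 0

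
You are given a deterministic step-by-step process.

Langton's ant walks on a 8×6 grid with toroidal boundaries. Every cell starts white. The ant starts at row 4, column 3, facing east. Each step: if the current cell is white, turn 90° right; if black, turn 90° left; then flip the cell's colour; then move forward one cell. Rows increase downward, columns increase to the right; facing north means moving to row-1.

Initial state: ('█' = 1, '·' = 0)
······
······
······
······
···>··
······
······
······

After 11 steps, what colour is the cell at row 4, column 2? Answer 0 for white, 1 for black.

[0] ······
······
······
······
···>··
······
······
······
[1] ······
······
······
······
···█··
···v··
······
······
[2] ······
······
······
······
···█··
··<█··
······
······
[3] ······
······
······
······
··^█··
··██··
······
······
[4] ······
······
······
······
··█>··
··██··
······
······
[5] ······
······
······
···^··
··█···
··██··
······
······
[6] ······
······
······
···█>·
··█···
··██··
······
······
[7] ······
······
······
···██·
··█·v·
··██··
······
······
[8] ······
······
······
···██·
··█<█·
··██··
······
······
[9] ······
······
······
···^█·
··███·
··██··
······
······
[10] ······
······
······
··<·█·
··███·
··██··
······
······
[11] ······
······
··^···
··█·█·
··███·
··██··
······
······

1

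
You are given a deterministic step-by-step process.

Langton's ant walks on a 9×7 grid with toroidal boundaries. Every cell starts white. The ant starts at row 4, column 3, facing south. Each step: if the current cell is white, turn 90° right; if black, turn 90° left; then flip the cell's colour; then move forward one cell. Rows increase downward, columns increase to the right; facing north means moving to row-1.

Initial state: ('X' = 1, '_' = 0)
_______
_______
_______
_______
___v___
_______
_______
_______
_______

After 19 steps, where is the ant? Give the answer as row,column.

3,5

gen 0: _______
_______
_______
_______
___v___
_______
_______
_______
_______
gen 1: _______
_______
_______
_______
__<X___
_______
_______
_______
_______
gen 2: _______
_______
_______
__^____
__XX___
_______
_______
_______
_______
gen 3: _______
_______
_______
__X>___
__XX___
_______
_______
_______
_______
gen 4: _______
_______
_______
__XX___
__Xv___
_______
_______
_______
_______
gen 5: _______
_______
_______
__XX___
__X_>__
_______
_______
_______
_______
gen 6: _______
_______
_______
__XX___
__X_X__
____v__
_______
_______
_______
gen 7: _______
_______
_______
__XX___
__X_X__
___<X__
_______
_______
_______
gen 8: _______
_______
_______
__XX___
__X^X__
___XX__
_______
_______
_______
gen 9: _______
_______
_______
__XX___
__XX>__
___XX__
_______
_______
_______
gen 10: _______
_______
_______
__XX^__
__XX___
___XX__
_______
_______
_______
gen 11: _______
_______
_______
__XXX>_
__XX___
___XX__
_______
_______
_______
gen 12: _______
_______
_______
__XXXX_
__XX_v_
___XX__
_______
_______
_______
gen 13: _______
_______
_______
__XXXX_
__XX<X_
___XX__
_______
_______
_______
gen 14: _______
_______
_______
__XX^X_
__XXXX_
___XX__
_______
_______
_______
gen 15: _______
_______
_______
__X<_X_
__XXXX_
___XX__
_______
_______
_______
gen 16: _______
_______
_______
__X__X_
__XvXX_
___XX__
_______
_______
_______
gen 17: _______
_______
_______
__X__X_
__X_>X_
___XX__
_______
_______
_______
gen 18: _______
_______
_______
__X_^X_
__X__X_
___XX__
_______
_______
_______
gen 19: _______
_______
_______
__X_X>_
__X__X_
___XX__
_______
_______
_______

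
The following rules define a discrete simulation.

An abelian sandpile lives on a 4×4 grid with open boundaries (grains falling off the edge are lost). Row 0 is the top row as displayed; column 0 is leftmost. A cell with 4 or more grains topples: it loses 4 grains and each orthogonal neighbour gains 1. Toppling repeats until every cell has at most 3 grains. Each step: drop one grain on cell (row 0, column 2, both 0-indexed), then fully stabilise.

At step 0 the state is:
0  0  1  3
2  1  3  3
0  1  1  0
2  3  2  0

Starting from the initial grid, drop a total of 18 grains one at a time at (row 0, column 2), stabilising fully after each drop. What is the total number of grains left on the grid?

step 0: 0  0  1  3
2  1  3  3
0  1  1  0
2  3  2  0
step 1: 0  0  2  3
2  1  3  3
0  1  1  0
2  3  2  0
step 2: 0  0  3  3
2  1  3  3
0  1  1  0
2  3  2  0
step 3: 0  1  2  1
2  2  1  1
0  1  2  1
2  3  2  0
step 4: 0  1  3  1
2  2  1  1
0  1  2  1
2  3  2  0
step 5: 0  2  0  2
2  2  2  1
0  1  2  1
2  3  2  0
step 6: 0  2  1  2
2  2  2  1
0  1  2  1
2  3  2  0
step 7: 0  2  2  2
2  2  2  1
0  1  2  1
2  3  2  0
step 8: 0  2  3  2
2  2  2  1
0  1  2  1
2  3  2  0
step 9: 0  3  0  3
2  2  3  1
0  1  2  1
2  3  2  0
step 10: 0  3  1  3
2  2  3  1
0  1  2  1
2  3  2  0
step 11: 0  3  2  3
2  2  3  1
0  1  2  1
2  3  2  0
step 12: 0  3  3  3
2  2  3  1
0  1  2  1
2  3  2  0
step 13: 1  1  3  0
3  0  1  3
0  2  3  1
2  3  2  0
step 14: 1  2  0  1
3  0  2  3
0  2  3  1
2  3  2  0
step 15: 1  2  1  1
3  0  2  3
0  2  3  1
2  3  2  0
step 16: 1  2  2  1
3  0  2  3
0  2  3  1
2  3  2  0
step 17: 1  2  3  1
3  0  2  3
0  2  3  1
2  3  2  0
step 18: 1  3  0  2
3  0  3  3
0  2  3  1
2  3  2  0

28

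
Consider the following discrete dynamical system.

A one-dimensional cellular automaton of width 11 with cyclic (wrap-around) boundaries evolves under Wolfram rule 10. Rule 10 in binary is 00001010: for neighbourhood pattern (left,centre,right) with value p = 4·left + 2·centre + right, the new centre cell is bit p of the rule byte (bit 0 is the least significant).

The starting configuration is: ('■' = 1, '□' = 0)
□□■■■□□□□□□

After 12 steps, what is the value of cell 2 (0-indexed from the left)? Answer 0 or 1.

step 0: □□■■■□□□□□□
step 1: □■■□□□□□□□□
step 2: ■■□□□□□□□□□
step 3: ■□□□□□□□□□■
step 4: □□□□□□□□□■■
step 5: □□□□□□□□■■□
step 6: □□□□□□□■■□□
step 7: □□□□□□■■□□□
step 8: □□□□□■■□□□□
step 9: □□□□■■□□□□□
step 10: □□□■■□□□□□□
step 11: □□■■□□□□□□□
step 12: □■■□□□□□□□□

1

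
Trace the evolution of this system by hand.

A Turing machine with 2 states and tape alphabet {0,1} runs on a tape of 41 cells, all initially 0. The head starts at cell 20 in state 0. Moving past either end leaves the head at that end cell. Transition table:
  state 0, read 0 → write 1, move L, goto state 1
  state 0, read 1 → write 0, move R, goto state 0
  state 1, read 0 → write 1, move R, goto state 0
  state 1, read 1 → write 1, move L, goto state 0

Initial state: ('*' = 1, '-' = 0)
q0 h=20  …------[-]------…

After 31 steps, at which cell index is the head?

29

k=0  q0 h=20  …------[-]------…
k=1  q1 h=19  …------[-]*-----…
k=2  q0 h=20  …-----*[*]------…
k=3  q0 h=21  …----*-[-]------…
k=4  q1 h=20  …-----*[-]*-----…
k=5  q0 h=21  …----**[*]------…
k=6  q0 h=22  …---**-[-]------…
k=7  q1 h=21  …----**[-]*-----…
k=8  q0 h=22  …---***[*]------…
k=9  q0 h=23  …--***-[-]------…
k=10  q1 h=22  …---***[-]*-----…
k=11  q0 h=23  …--****[*]------…
k=12  q0 h=24  …-****-[-]------…
k=13  q1 h=23  …--****[-]*-----…
k=14  q0 h=24  …-*****[*]------…
k=15  q0 h=25  …*****-[-]------…
k=16  q1 h=24  …-*****[-]*-----…
k=17  q0 h=25  …******[*]------…
k=18  q0 h=26  …*****-[-]------…
k=19  q1 h=25  …******[-]*-----…
k=20  q0 h=26  …******[*]------…
k=21  q0 h=27  …*****-[-]------…
k=22  q1 h=26  …******[-]*-----…
k=23  q0 h=27  …******[*]------…
k=24  q0 h=28  …*****-[-]------…
k=25  q1 h=27  …******[-]*-----…
k=26  q0 h=28  …******[*]------…
k=27  q0 h=29  …*****-[-]------…
k=28  q1 h=28  …******[-]*-----…
k=29  q0 h=29  …******[*]------…
k=30  q0 h=30  …*****-[-]------…
k=31  q1 h=29  …******[-]*-----…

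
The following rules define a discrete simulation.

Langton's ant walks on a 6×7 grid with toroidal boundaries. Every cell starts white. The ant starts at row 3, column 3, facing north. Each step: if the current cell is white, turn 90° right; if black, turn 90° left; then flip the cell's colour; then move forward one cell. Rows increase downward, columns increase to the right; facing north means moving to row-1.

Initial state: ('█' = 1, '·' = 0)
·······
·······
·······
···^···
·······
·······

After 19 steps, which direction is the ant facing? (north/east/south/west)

[0] ·······
·······
·······
···^···
·······
·······
[1] ·······
·······
·······
···█>··
·······
·······
[2] ·······
·······
·······
···██··
····v··
·······
[3] ·······
·······
·······
···██··
···<█··
·······
[4] ·······
·······
·······
···^█··
···██··
·······
[5] ·······
·······
·······
··<·█··
···██··
·······
[6] ·······
·······
··^····
··█·█··
···██··
·······
[7] ·······
·······
··█>···
··█·█··
···██··
·······
[8] ·······
·······
··██···
··█v█··
···██··
·······
[9] ·······
·······
··██···
··<██··
···██··
·······
[10] ·······
·······
··██···
···██··
··v██··
·······
[11] ·······
·······
··██···
···██··
·<███··
·······
[12] ·······
·······
··██···
·^·██··
·████··
·······
[13] ·······
·······
··██···
·█>██··
·████··
·······
[14] ·······
·······
··██···
·████··
·█v██··
·······
[15] ·······
·······
··██···
·████··
·█·>█··
·······
[16] ·······
·······
··██···
·██^█··
·█··█··
·······
[17] ·······
·······
··██···
·█<·█··
·█··█··
·······
[18] ·······
·······
··██···
·█··█··
·█v·█··
·······
[19] ·······
·······
··██···
·█··█··
·<█·█··
·······

west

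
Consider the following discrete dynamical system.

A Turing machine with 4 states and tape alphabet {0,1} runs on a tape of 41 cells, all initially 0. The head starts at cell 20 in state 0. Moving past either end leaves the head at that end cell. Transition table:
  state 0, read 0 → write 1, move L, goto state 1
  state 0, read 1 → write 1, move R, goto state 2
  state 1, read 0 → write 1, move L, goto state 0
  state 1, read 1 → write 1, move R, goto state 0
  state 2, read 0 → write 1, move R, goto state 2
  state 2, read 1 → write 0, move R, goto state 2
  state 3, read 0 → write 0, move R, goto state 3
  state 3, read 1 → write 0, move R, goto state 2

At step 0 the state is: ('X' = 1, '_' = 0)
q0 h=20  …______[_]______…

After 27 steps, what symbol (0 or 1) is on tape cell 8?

1

step 0: q0 h=20  …______[_]______…
step 1: q1 h=19  …______[_]X_____…
step 2: q0 h=18  …______[_]XX____…
step 3: q1 h=17  …______[_]XXX___…
step 4: q0 h=16  …______[_]XXXX__…
step 5: q1 h=15  …______[_]XXXXX_…
step 6: q0 h=14  …______[_]XXXXXX…
step 7: q1 h=13  …______[_]XXXXXX…
step 8: q0 h=12  …______[_]XXXXXX…
step 9: q1 h=11  …______[_]XXXXXX…
step 10: q0 h=10  …______[_]XXXXXX…
step 11: q1 h= 9  …______[_]XXXXXX…
step 12: q0 h= 8  …______[_]XXXXXX…
step 13: q1 h= 7  …______[_]XXXXXX…
step 14: q0 h= 6  |______[_]XXXXXX…
step 15: q1 h= 5  |_____[_]XXXXXX…
step 16: q0 h= 4  |____[_]XXXXXX…
step 17: q1 h= 3  |___[_]XXXXXX…
step 18: q0 h= 2  |__[_]XXXXXX…
step 19: q1 h= 1  |_[_]XXXXXX…
step 20: q0 h= 0  |[_]XXXXXX…
step 21: q1 h= 0  |[X]XXXXXX…
step 22: q0 h= 1  |X[X]XXXXXX…
step 23: q2 h= 2  |XX[X]XXXXXX…
step 24: q2 h= 3  |XX_[X]XXXXXX…
step 25: q2 h= 4  |XX__[X]XXXXXX…
step 26: q2 h= 5  |XX___[X]XXXXXX…
step 27: q2 h= 6  |XX____[X]XXXXXX…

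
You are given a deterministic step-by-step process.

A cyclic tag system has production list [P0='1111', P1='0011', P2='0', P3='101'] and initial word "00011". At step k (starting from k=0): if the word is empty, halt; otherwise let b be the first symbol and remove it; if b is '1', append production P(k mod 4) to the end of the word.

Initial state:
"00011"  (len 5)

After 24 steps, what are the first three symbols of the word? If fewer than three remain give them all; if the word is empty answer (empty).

011

t=0: "00011"  (len 5)
t=1: "0011"  (len 4)
t=2: "011"  (len 3)
t=3: "11"  (len 2)
t=4: "1101"  (len 4)
t=5: "1011111"  (len 7)
t=6: "0111110011"  (len 10)
t=7: "111110011"  (len 9)
t=8: "11110011101"  (len 11)
t=9: "11100111011111"  (len 14)
t=10: "11001110111110011"  (len 17)
t=11: "10011101111100110"  (len 17)
t=12: "0011101111100110101"  (len 19)
t=13: "011101111100110101"  (len 18)
t=14: "11101111100110101"  (len 17)
t=15: "11011111001101010"  (len 17)
t=16: "1011111001101010101"  (len 19)
t=17: "0111110011010101011111"  (len 22)
t=18: "111110011010101011111"  (len 21)
t=19: "111100110101010111110"  (len 21)
t=20: "11100110101010111110101"  (len 23)
t=21: "11001101010101111101011111"  (len 26)
t=22: "10011010101011111010111110011"  (len 29)
t=23: "00110101010111110101111100110"  (len 29)
t=24: "0110101010111110101111100110"  (len 28)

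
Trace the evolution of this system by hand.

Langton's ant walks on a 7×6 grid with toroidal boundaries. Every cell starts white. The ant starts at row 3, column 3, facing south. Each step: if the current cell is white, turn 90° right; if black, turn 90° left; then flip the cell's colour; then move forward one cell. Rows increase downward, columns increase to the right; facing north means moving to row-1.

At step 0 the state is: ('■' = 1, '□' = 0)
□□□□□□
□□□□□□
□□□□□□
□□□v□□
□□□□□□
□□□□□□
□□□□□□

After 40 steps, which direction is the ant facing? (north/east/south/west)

t=0: □□□□□□
□□□□□□
□□□□□□
□□□v□□
□□□□□□
□□□□□□
□□□□□□
t=1: □□□□□□
□□□□□□
□□□□□□
□□<■□□
□□□□□□
□□□□□□
□□□□□□
t=2: □□□□□□
□□□□□□
□□^□□□
□□■■□□
□□□□□□
□□□□□□
□□□□□□
t=3: □□□□□□
□□□□□□
□□■>□□
□□■■□□
□□□□□□
□□□□□□
□□□□□□
t=4: □□□□□□
□□□□□□
□□■■□□
□□■v□□
□□□□□□
□□□□□□
□□□□□□
t=5: □□□□□□
□□□□□□
□□■■□□
□□■□>□
□□□□□□
□□□□□□
□□□□□□
t=6: □□□□□□
□□□□□□
□□■■□□
□□■□■□
□□□□v□
□□□□□□
□□□□□□
t=7: □□□□□□
□□□□□□
□□■■□□
□□■□■□
□□□<■□
□□□□□□
□□□□□□
t=8: □□□□□□
□□□□□□
□□■■□□
□□■^■□
□□□■■□
□□□□□□
□□□□□□
t=9: □□□□□□
□□□□□□
□□■■□□
□□■■>□
□□□■■□
□□□□□□
□□□□□□
t=10: □□□□□□
□□□□□□
□□■■^□
□□■■□□
□□□■■□
□□□□□□
□□□□□□
t=11: □□□□□□
□□□□□□
□□■■■>
□□■■□□
□□□■■□
□□□□□□
□□□□□□
t=12: □□□□□□
□□□□□□
□□■■■■
□□■■□v
□□□■■□
□□□□□□
□□□□□□
t=13: □□□□□□
□□□□□□
□□■■■■
□□■■<■
□□□■■□
□□□□□□
□□□□□□
t=14: □□□□□□
□□□□□□
□□■■^■
□□■■■■
□□□■■□
□□□□□□
□□□□□□
t=15: □□□□□□
□□□□□□
□□■<□■
□□■■■■
□□□■■□
□□□□□□
□□□□□□
t=16: □□□□□□
□□□□□□
□□■□□■
□□■v■■
□□□■■□
□□□□□□
□□□□□□
t=17: □□□□□□
□□□□□□
□□■□□■
□□■□>■
□□□■■□
□□□□□□
□□□□□□
t=18: □□□□□□
□□□□□□
□□■□^■
□□■□□■
□□□■■□
□□□□□□
□□□□□□
t=19: □□□□□□
□□□□□□
□□■□■>
□□■□□■
□□□■■□
□□□□□□
□□□□□□
t=20: □□□□□□
□□□□□^
□□■□■□
□□■□□■
□□□■■□
□□□□□□
□□□□□□
t=21: □□□□□□
>□□□□■
□□■□■□
□□■□□■
□□□■■□
□□□□□□
□□□□□□
t=22: □□□□□□
■□□□□■
v□■□■□
□□■□□■
□□□■■□
□□□□□□
□□□□□□
t=23: □□□□□□
■□□□□■
■□■□■<
□□■□□■
□□□■■□
□□□□□□
□□□□□□
t=24: □□□□□□
■□□□□^
■□■□■■
□□■□□■
□□□■■□
□□□□□□
□□□□□□
t=25: □□□□□□
■□□□<□
■□■□■■
□□■□□■
□□□■■□
□□□□□□
□□□□□□
t=26: □□□□^□
■□□□■□
■□■□■■
□□■□□■
□□□■■□
□□□□□□
□□□□□□
t=27: □□□□■>
■□□□■□
■□■□■■
□□■□□■
□□□■■□
□□□□□□
□□□□□□
t=28: □□□□■■
■□□□■v
■□■□■■
□□■□□■
□□□■■□
□□□□□□
□□□□□□
t=29: □□□□■■
■□□□<■
■□■□■■
□□■□□■
□□□■■□
□□□□□□
□□□□□□
t=30: □□□□■■
■□□□□■
■□■□v■
□□■□□■
□□□■■□
□□□□□□
□□□□□□
t=31: □□□□■■
■□□□□■
■□■□□>
□□■□□■
□□□■■□
□□□□□□
□□□□□□
t=32: □□□□■■
■□□□□^
■□■□□□
□□■□□■
□□□■■□
□□□□□□
□□□□□□
t=33: □□□□■■
■□□□<□
■□■□□□
□□■□□■
□□□■■□
□□□□□□
□□□□□□
t=34: □□□□^■
■□□□■□
■□■□□□
□□■□□■
□□□■■□
□□□□□□
□□□□□□
t=35: □□□<□■
■□□□■□
■□■□□□
□□■□□■
□□□■■□
□□□□□□
□□□□□□
t=36: □□□■□■
■□□□■□
■□■□□□
□□■□□■
□□□■■□
□□□□□□
□□□^□□
t=37: □□□■□■
■□□□■□
■□■□□□
□□■□□■
□□□■■□
□□□□□□
□□□■>□
t=38: □□□■v■
■□□□■□
■□■□□□
□□■□□■
□□□■■□
□□□□□□
□□□■■□
t=39: □□□<■■
■□□□■□
■□■□□□
□□■□□■
□□□■■□
□□□□□□
□□□■■□
t=40: □□□□■■
■□□v■□
■□■□□□
□□■□□■
□□□■■□
□□□□□□
□□□■■□

south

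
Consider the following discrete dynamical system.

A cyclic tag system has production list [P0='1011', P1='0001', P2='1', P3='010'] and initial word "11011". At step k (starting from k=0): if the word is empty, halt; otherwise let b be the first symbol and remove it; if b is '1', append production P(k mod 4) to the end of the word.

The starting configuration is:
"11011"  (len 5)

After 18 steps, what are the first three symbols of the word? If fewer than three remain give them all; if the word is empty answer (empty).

step 0: "11011"  (len 5)
step 1: "10111011"  (len 8)
step 2: "01110110001"  (len 11)
step 3: "1110110001"  (len 10)
step 4: "110110001010"  (len 12)
step 5: "101100010101011"  (len 15)
step 6: "011000101010110001"  (len 18)
step 7: "11000101010110001"  (len 17)
step 8: "1000101010110001010"  (len 19)
step 9: "0001010101100010101011"  (len 22)
step 10: "001010101100010101011"  (len 21)
step 11: "01010101100010101011"  (len 20)
step 12: "1010101100010101011"  (len 19)
step 13: "0101011000101010111011"  (len 22)
step 14: "101011000101010111011"  (len 21)
step 15: "010110001010101110111"  (len 21)
step 16: "10110001010101110111"  (len 20)
step 17: "01100010101011101111011"  (len 23)
step 18: "1100010101011101111011"  (len 22)

110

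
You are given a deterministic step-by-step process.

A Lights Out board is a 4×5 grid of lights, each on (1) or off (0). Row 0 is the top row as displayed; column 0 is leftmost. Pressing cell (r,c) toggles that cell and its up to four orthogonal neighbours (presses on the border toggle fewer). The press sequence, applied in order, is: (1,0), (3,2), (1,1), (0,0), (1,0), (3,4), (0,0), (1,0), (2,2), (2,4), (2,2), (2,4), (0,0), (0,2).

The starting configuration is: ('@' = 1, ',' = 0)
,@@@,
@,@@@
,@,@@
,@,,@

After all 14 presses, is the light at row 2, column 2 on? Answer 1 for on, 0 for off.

k=0  ,@@@,
@,@@@
,@,@@
,@,,@
k=1  @@@@,
,@@@@
@@,@@
,@,,@
k=2  @@@@,
,@@@@
@@@@@
,,@@@
k=3  @,@@,
@,,@@
@,@@@
,,@@@
k=4  ,@@@,
,,,@@
@,@@@
,,@@@
k=5  @@@@,
@@,@@
,,@@@
,,@@@
k=6  @@@@,
@@,@@
,,@@,
,,@,,
k=7  ,,@@,
,@,@@
,,@@,
,,@,,
k=8  @,@@,
@,,@@
@,@@,
,,@,,
k=9  @,@@,
@,@@@
@@,,,
,,,,,
k=10  @,@@,
@,@@,
@@,@@
,,,,@
k=11  @,@@,
@,,@,
@,@,@
,,@,@
k=12  @,@@,
@,,@@
@,@@,
,,@,,
k=13  ,@@@,
,,,@@
@,@@,
,,@,,
k=14  ,,,,,
,,@@@
@,@@,
,,@,,

1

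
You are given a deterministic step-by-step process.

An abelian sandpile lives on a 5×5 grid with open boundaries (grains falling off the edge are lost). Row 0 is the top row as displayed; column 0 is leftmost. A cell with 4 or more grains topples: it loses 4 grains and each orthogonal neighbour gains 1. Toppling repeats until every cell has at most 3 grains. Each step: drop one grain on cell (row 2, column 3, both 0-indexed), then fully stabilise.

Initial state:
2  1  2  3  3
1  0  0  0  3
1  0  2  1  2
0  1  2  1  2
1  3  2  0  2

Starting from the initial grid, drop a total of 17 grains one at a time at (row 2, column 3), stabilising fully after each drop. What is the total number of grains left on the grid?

t=0: 2  1  2  3  3
1  0  0  0  3
1  0  2  1  2
0  1  2  1  2
1  3  2  0  2
t=1: 2  1  2  3  3
1  0  0  0  3
1  0  2  2  2
0  1  2  1  2
1  3  2  0  2
t=2: 2  1  2  3  3
1  0  0  0  3
1  0  2  3  2
0  1  2  1  2
1  3  2  0  2
t=3: 2  1  2  3  3
1  0  0  1  3
1  0  3  0  3
0  1  2  2  2
1  3  2  0  2
t=4: 2  1  2  3  3
1  0  0  1  3
1  0  3  1  3
0  1  2  2  2
1  3  2  0  2
t=5: 2  1  2  3  3
1  0  0  1  3
1  0  3  2  3
0  1  2  2  2
1  3  2  0  2
t=6: 2  1  2  3  3
1  0  0  1  3
1  0  3  3  3
0  1  2  2  2
1  3  2  0  2
t=7: 2  1  3  1  1
1  0  2  0  2
1  1  0  3  1
0  1  3  3  3
1  3  2  0  2
t=8: 2  1  3  1  1
1  0  2  1  2
1  1  2  1  3
0  2  0  2  0
1  3  3  1  3
t=9: 2  1  3  1  1
1  0  2  1  2
1  1  2  2  3
0  2  0  2  0
1  3  3  1  3
t=10: 2  1  3  1  1
1  0  2  1  2
1  1  2  3  3
0  2  0  2  0
1  3  3  1  3
t=11: 2  1  3  1  1
1  0  2  2  3
1  1  3  1  0
0  2  0  3  1
1  3  3  1  3
t=12: 2  1  3  1  1
1  0  2  2  3
1  1  3  2  0
0  2  0  3  1
1  3  3  1  3
t=13: 2  1  3  1  1
1  0  2  2  3
1  1  3  3  0
0  2  0  3  1
1  3  3  1  3
t=14: 2  1  3  1  1
1  0  3  3  3
1  2  0  2  1
0  2  2  0  2
1  3  3  2  3
t=15: 2  1  3  1  1
1  0  3  3  3
1  2  0  3  1
0  2  2  0  2
1  3  3  2  3
t=16: 2  2  0  3  2
1  1  1  2  0
1  2  2  1  3
0  2  2  1  2
1  3  3  2  3
t=17: 2  2  0  3  2
1  1  1  2  0
1  2  2  2  3
0  2  2  1  2
1  3  3  2  3

43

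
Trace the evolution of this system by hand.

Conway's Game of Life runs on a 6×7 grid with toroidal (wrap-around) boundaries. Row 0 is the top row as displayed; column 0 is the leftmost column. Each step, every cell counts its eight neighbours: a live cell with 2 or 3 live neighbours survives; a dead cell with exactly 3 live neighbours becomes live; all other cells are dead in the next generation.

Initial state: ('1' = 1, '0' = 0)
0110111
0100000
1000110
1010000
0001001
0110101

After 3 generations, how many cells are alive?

18

[0] 0110111
0100000
1000110
1010000
0001001
0110101
[1] 0000101
0111000
1000001
1101110
0001011
0100101
[2] 0100100
0111011
0000011
0111000
0101000
0001101
[3] 0100001
0111001
0000011
1101100
1100000
1001110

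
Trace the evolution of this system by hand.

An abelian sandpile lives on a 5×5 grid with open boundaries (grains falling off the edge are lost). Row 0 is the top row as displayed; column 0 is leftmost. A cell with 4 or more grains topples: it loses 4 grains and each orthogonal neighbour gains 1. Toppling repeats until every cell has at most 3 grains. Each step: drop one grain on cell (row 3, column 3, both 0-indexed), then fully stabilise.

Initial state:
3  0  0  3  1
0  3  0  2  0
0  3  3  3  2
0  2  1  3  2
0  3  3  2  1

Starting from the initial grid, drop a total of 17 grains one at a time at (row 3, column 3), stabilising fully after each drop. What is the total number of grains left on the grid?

45

0) 3  0  0  3  1
0  3  0  2  0
0  3  3  3  2
0  2  1  3  2
0  3  3  2  1
1) 3  1  0  3  1
1  0  2  3  0
1  1  1  1  3
0  3  3  1  3
0  3  3  3  1
2) 3  1  0  3  1
1  0  2  3  0
1  1  1  1  3
0  3  3  2  3
0  3  3  3  1
3) 3  1  0  3  1
1  0  2  3  0
1  1  1  1  3
0  3  3  3  3
0  3  3  3  1
4) 3  1  0  3  1
1  0  2  3  1
1  2  2  3  0
1  1  2  3  1
1  1  2  1  3
5) 3  1  1  0  2
1  0  3  1  2
1  2  3  1  1
1  1  3  1  2
1  1  2  2  3
6) 3  1  1  0  2
1  0  3  1  2
1  2  3  1  1
1  1  3  2  2
1  1  2  2  3
7) 3  1  1  0  2
1  0  3  1  2
1  2  3  1  1
1  1  3  3  2
1  1  2  2  3
8) 3  1  2  0  2
1  1  0  2  2
1  3  1  3  1
1  2  1  1  3
1  1  3  3  3
9) 3  1  2  0  2
1  1  0  2  2
1  3  1  3  1
1  2  1  2  3
1  1  3  3  3
10) 3  1  2  0  2
1  1  0  2  2
1  3  1  3  1
1  2  1  3  3
1  1  3  3  3
11) 3  1  2  0  2
1  1  0  3  2
1  3  2  0  3
1  2  3  3  1
1  2  0  2  1
12) 3  1  2  0  2
1  1  0  3  2
1  3  3  1  3
1  3  0  1  2
1  2  1  3  1
13) 3  1  2  0  2
1  1  0  3  2
1  3  3  1  3
1  3  0  2  2
1  2  1  3  1
14) 3  1  2  0  2
1  1  0  3  2
1  3  3  1  3
1  3  0  3  2
1  2  1  3  1
15) 3  1  2  0  2
1  1  0  3  2
1  3  3  2  3
1  3  1  1  3
1  2  2  0  2
16) 3  1  2  0  2
1  1  0  3  2
1  3  3  2  3
1  3  1  2  3
1  2  2  0  2
17) 3  1  2  0  2
1  1  0  3  2
1  3  3  2  3
1  3  1  3  3
1  2  2  0  2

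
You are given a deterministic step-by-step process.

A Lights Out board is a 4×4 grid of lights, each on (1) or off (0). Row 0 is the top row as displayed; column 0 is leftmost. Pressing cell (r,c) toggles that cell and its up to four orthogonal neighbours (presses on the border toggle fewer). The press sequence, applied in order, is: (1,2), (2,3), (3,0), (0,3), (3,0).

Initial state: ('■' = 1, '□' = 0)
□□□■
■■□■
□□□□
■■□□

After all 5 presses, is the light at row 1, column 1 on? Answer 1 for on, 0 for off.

t=0: □□□■
■■□■
□□□□
■■□□
t=1: □□■■
■□■□
□□■□
■■□□
t=2: □□■■
■□■■
□□□■
■■□■
t=3: □□■■
■□■■
■□□■
□□□■
t=4: □□□□
■□■□
■□□■
□□□■
t=5: □□□□
■□■□
□□□■
■■□■

0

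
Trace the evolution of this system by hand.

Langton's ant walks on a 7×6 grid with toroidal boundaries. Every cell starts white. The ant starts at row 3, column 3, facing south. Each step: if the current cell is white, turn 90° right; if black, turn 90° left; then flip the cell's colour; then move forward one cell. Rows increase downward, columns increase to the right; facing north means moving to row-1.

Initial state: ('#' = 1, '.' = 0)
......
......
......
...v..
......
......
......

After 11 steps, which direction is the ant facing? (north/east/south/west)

east

step 0: ......
......
......
...v..
......
......
......
step 1: ......
......
......
..<#..
......
......
......
step 2: ......
......
..^...
..##..
......
......
......
step 3: ......
......
..#>..
..##..
......
......
......
step 4: ......
......
..##..
..#v..
......
......
......
step 5: ......
......
..##..
..#.>.
......
......
......
step 6: ......
......
..##..
..#.#.
....v.
......
......
step 7: ......
......
..##..
..#.#.
...<#.
......
......
step 8: ......
......
..##..
..#^#.
...##.
......
......
step 9: ......
......
..##..
..##>.
...##.
......
......
step 10: ......
......
..##^.
..##..
...##.
......
......
step 11: ......
......
..###>
..##..
...##.
......
......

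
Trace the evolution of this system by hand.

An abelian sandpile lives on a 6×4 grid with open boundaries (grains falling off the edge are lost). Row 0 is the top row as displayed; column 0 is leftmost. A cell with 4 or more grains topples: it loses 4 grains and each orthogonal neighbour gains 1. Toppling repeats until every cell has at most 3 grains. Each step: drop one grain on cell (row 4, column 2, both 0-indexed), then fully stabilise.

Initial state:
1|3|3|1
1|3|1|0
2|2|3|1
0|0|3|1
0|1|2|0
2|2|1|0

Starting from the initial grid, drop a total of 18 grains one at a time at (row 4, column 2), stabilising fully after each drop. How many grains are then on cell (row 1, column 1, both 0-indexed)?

2

gen 0: 1|3|3|1
1|3|1|0
2|2|3|1
0|0|3|1
0|1|2|0
2|2|1|0
gen 1: 1|3|3|1
1|3|1|0
2|2|3|1
0|0|3|1
0|1|3|0
2|2|1|0
gen 2: 1|3|3|1
1|3|2|0
2|3|0|2
0|1|1|2
0|2|1|1
2|2|2|0
gen 3: 1|3|3|1
1|3|2|0
2|3|0|2
0|1|1|2
0|2|2|1
2|2|2|0
gen 4: 1|3|3|1
1|3|2|0
2|3|0|2
0|1|1|2
0|2|3|1
2|2|2|0
gen 5: 1|3|3|1
1|3|2|0
2|3|0|2
0|1|2|2
0|3|0|2
2|2|3|0
gen 6: 1|3|3|1
1|3|2|0
2|3|0|2
0|1|2|2
0|3|1|2
2|2|3|0
gen 7: 1|3|3|1
1|3|2|0
2|3|0|2
0|1|2|2
0|3|2|2
2|2|3|0
gen 8: 1|3|3|1
1|3|2|0
2|3|0|2
0|1|2|2
0|3|3|2
2|2|3|0
gen 9: 1|3|3|1
1|3|2|0
2|3|0|2
0|2|3|2
1|1|2|3
3|0|1|1
gen 10: 1|3|3|1
1|3|2|0
2|3|0|2
0|2|3|2
1|1|3|3
3|0|1|1
gen 11: 1|3|3|1
1|3|2|0
2|3|1|3
0|3|1|0
1|2|2|1
3|0|2|2
gen 12: 1|3|3|1
1|3|2|0
2|3|1|3
0|3|1|0
1|2|3|1
3|0|2|2
gen 13: 1|3|3|1
1|3|2|0
2|3|1|3
0|3|2|0
1|3|0|2
3|0|3|2
gen 14: 1|3|3|1
1|3|2|0
2|3|1|3
0|3|2|0
1|3|1|2
3|0|3|2
gen 15: 1|3|3|1
1|3|2|0
2|3|1|3
0|3|2|0
1|3|2|2
3|0|3|2
gen 16: 1|3|3|1
1|3|2|0
2|3|1|3
0|3|2|0
1|3|3|2
3|0|3|2
gen 17: 2|1|1|2
2|2|1|2
3|2|1|0
1|2|1|2
2|1|3|3
3|2|0|3
gen 18: 2|1|1|2
2|2|1|2
3|2|1|0
1|2|2|3
2|2|1|1
3|2|2|0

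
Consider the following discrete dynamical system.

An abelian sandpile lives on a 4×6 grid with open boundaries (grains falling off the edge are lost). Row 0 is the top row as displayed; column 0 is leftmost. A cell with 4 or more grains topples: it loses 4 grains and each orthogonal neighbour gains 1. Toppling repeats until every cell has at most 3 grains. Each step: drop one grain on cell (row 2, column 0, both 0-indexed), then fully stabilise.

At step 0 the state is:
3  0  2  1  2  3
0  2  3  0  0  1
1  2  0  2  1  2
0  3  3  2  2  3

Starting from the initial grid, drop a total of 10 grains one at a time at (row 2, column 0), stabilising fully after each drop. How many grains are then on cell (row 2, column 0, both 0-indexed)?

[0] 3  0  2  1  2  3
0  2  3  0  0  1
1  2  0  2  1  2
0  3  3  2  2  3
[1] 3  0  2  1  2  3
0  2  3  0  0  1
2  2  0  2  1  2
0  3  3  2  2  3
[2] 3  0  2  1  2  3
0  2  3  0  0  1
3  2  0  2  1  2
0  3  3  2  2  3
[3] 3  0  2  1  2  3
1  2  3  0  0  1
0  3  0  2  1  2
1  3  3  2  2  3
[4] 3  0  2  1  2  3
1  2  3  0  0  1
1  3  0  2  1  2
1  3  3  2  2  3
[5] 3  0  2  1  2  3
1  2  3  0  0  1
2  3  0  2  1  2
1  3  3  2  2  3
[6] 3  0  2  1  2  3
1  2  3  0  0  1
3  3  0  2  1  2
1  3  3  2  2  3
[7] 3  0  2  1  2  3
2  3  3  0  0  1
1  1  2  2  1  2
3  1  0  3  2  3
[8] 3  0  2  1  2  3
2  3  3  0  0  1
2  1  2  2  1  2
3  1  0  3  2  3
[9] 3  0  2  1  2  3
2  3  3  0  0  1
3  1  2  2  1  2
3  1  0  3  2  3
[10] 3  0  2  1  2  3
3  3  3  0  0  1
1  2  2  2  1  2
0  2  0  3  2  3

1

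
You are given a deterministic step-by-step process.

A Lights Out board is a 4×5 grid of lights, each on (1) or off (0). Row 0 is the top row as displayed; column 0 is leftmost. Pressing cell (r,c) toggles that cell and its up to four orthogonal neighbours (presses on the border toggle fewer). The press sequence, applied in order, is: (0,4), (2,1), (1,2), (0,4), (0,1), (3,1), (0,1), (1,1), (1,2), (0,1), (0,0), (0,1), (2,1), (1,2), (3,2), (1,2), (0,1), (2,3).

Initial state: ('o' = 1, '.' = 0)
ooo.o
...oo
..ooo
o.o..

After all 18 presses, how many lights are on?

step 0: ooo.o
...oo
..ooo
o.o..
step 1: oooo.
...o.
..ooo
o.o..
step 2: oooo.
.o.o.
oo.oo
ooo..
step 3: oo.o.
..o..
ooooo
ooo..
step 4: oo..o
..o.o
ooooo
ooo..
step 5: ..o.o
.oo.o
ooooo
ooo..
step 6: ..o.o
.oo.o
o.ooo
.....
step 7: oo..o
..o.o
o.ooo
.....
step 8: o...o
oo..o
ooooo
.....
step 9: o.o.o
o.ooo
oo.oo
.....
step 10: .o..o
ooooo
oo.oo
.....
step 11: o...o
.oooo
oo.oo
.....
step 12: .oo.o
..ooo
oo.oo
.....
step 13: .oo.o
.oooo
..ooo
.o...
step 14: .o..o
....o
...oo
.o...
step 15: .o..o
....o
..ooo
..oo.
step 16: .oo.o
.oooo
...oo
..oo.
step 17: o...o
..ooo
...oo
..oo.
step 18: o...o
..o.o
..o..
..o..

6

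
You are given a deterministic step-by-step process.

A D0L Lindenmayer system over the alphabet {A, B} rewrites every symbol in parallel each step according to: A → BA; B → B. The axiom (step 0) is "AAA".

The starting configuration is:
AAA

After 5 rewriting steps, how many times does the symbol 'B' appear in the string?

0) AAA
1) BABABA
2) BBABBABBA
3) BBBABBBABBBA
4) BBBBABBBBABBBBA
5) BBBBBABBBBBABBBBBA

15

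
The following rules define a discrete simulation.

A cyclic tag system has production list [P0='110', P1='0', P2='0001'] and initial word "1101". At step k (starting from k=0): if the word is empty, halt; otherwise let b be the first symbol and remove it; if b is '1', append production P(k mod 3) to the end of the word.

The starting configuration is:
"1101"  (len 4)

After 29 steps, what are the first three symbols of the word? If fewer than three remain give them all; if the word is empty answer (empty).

k=0  "1101"  (len 4)
k=1  "101110"  (len 6)
k=2  "011100"  (len 6)
k=3  "11100"  (len 5)
k=4  "1100110"  (len 7)
k=5  "1001100"  (len 7)
k=6  "0011000001"  (len 10)
k=7  "011000001"  (len 9)
k=8  "11000001"  (len 8)
k=9  "10000010001"  (len 11)
k=10  "0000010001110"  (len 13)
k=11  "000010001110"  (len 12)
k=12  "00010001110"  (len 11)
k=13  "0010001110"  (len 10)
k=14  "010001110"  (len 9)
k=15  "10001110"  (len 8)
k=16  "0001110110"  (len 10)
k=17  "001110110"  (len 9)
k=18  "01110110"  (len 8)
k=19  "1110110"  (len 7)
k=20  "1101100"  (len 7)
k=21  "1011000001"  (len 10)
k=22  "011000001110"  (len 12)
k=23  "11000001110"  (len 11)
k=24  "10000011100001"  (len 14)
k=25  "0000011100001110"  (len 16)
k=26  "000011100001110"  (len 15)
k=27  "00011100001110"  (len 14)
k=28  "0011100001110"  (len 13)
k=29  "011100001110"  (len 12)

011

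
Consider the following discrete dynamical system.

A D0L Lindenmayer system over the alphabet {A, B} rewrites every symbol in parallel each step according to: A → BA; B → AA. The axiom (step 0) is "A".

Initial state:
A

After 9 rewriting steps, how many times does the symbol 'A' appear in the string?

341

k=0  A
k=1  BA
k=2  AABA
k=3  BABAAABA
k=4  AABAAABABABAAABA
k=5  BABAAABABABAAABAAABAAABABABAAABA
k=6  AABAAABABABAAABAAABAAABABABAAABABABAAABABABAAABAAABAAABABABAAABA
k=7  BABAAABABABAAABAAABAAABABABAAABABABAAABABABAAABAAABAAABABA…BABABAAABAAABAAABABABAAABABABAAABABABAAABAAABAAABABABAAABA  (len 128)
k=8  AABAAABABABAAABAAABAAABABABAAABABABAAABABABAAABAAABAAABABA…BABABAAABAAABAAABABABAAABABABAAABABABAAABAAABAAABABABAAABA  (len 256)
k=9  BABAAABABABAAABAAABAAABABABAAABABABAAABABABAAABAAABAAABABA…BABABAAABAAABAAABABABAAABABABAAABABABAAABAAABAAABABABAAABA  (len 512)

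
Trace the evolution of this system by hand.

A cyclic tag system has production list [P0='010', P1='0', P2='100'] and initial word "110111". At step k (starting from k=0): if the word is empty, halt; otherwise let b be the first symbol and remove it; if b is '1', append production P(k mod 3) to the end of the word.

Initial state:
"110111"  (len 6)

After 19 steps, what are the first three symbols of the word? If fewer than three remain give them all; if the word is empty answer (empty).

0) "110111"  (len 6)
1) "10111010"  (len 8)
2) "01110100"  (len 8)
3) "1110100"  (len 7)
4) "110100010"  (len 9)
5) "101000100"  (len 9)
6) "01000100100"  (len 11)
7) "1000100100"  (len 10)
8) "0001001000"  (len 10)
9) "001001000"  (len 9)
10) "01001000"  (len 8)
11) "1001000"  (len 7)
12) "001000100"  (len 9)
13) "01000100"  (len 8)
14) "1000100"  (len 7)
15) "000100100"  (len 9)
16) "00100100"  (len 8)
17) "0100100"  (len 7)
18) "100100"  (len 6)
19) "00100010"  (len 8)

001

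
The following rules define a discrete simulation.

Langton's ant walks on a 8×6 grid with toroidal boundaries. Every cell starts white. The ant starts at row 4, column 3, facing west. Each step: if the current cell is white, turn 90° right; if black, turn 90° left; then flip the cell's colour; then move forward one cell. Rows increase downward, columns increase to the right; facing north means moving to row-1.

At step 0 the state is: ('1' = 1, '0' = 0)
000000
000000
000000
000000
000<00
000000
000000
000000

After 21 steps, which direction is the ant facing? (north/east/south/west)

t=0: 000000
000000
000000
000000
000<00
000000
000000
000000
t=1: 000000
000000
000000
000^00
000100
000000
000000
000000
t=2: 000000
000000
000000
0001>0
000100
000000
000000
000000
t=3: 000000
000000
000000
000110
0001v0
000000
000000
000000
t=4: 000000
000000
000000
000110
000<10
000000
000000
000000
t=5: 000000
000000
000000
000110
000010
000v00
000000
000000
t=6: 000000
000000
000000
000110
000010
00<100
000000
000000
t=7: 000000
000000
000000
000110
00^010
001100
000000
000000
t=8: 000000
000000
000000
000110
001>10
001100
000000
000000
t=9: 000000
000000
000000
000110
001110
001v00
000000
000000
t=10: 000000
000000
000000
000110
001110
0010>0
000000
000000
t=11: 000000
000000
000000
000110
001110
001010
0000v0
000000
t=12: 000000
000000
000000
000110
001110
001010
000<10
000000
t=13: 000000
000000
000000
000110
001110
001^10
000110
000000
t=14: 000000
000000
000000
000110
001110
0011>0
000110
000000
t=15: 000000
000000
000000
000110
0011^0
001100
000110
000000
t=16: 000000
000000
000000
000110
001<00
001100
000110
000000
t=17: 000000
000000
000000
000110
001000
001v00
000110
000000
t=18: 000000
000000
000000
000110
001000
0010>0
000110
000000
t=19: 000000
000000
000000
000110
001000
001010
0001v0
000000
t=20: 000000
000000
000000
000110
001000
001010
00010>
000000
t=21: 000000
000000
000000
000110
001000
001010
000101
00000v

south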